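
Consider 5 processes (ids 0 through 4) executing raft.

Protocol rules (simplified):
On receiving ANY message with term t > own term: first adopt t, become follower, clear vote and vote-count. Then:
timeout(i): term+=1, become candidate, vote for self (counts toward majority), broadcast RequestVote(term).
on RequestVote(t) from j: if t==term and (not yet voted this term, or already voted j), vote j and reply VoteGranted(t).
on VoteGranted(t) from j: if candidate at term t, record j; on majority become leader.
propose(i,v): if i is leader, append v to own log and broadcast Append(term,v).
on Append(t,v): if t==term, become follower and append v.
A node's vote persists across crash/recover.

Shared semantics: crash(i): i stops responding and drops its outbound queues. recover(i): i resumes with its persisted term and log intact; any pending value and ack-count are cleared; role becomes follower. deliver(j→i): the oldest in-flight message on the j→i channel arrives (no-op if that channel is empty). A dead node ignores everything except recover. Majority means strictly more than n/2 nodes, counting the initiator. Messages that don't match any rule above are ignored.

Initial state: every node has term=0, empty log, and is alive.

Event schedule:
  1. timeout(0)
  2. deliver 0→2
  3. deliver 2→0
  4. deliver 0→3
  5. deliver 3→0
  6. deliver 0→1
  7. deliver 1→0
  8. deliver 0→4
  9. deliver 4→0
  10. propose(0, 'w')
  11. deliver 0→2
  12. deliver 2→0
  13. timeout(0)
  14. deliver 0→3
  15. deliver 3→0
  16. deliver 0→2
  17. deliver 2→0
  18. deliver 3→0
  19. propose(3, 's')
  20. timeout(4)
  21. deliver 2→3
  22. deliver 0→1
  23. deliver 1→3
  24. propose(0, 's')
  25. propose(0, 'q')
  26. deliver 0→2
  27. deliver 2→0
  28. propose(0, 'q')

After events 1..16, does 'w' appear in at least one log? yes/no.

e1 timeout(0): 0[cand,t=1,-]
e2 deliver 0→2: 2[foll,t=1,-]
e3 deliver 2→0: ·
e4 deliver 0→3: 3[foll,t=1,-]
e5 deliver 3→0: 0[lead,t=1,-]
e6 deliver 0→1: 1[foll,t=1,-]
e7 deliver 1→0: ·
e8 deliver 0→4: 4[foll,t=1,-]
e9 deliver 4→0: ·
e10 propose(0,'w'): 0[lead,t=1,w]
e11 deliver 0→2: 2[foll,t=1,w]
e12 deliver 2→0: ·
e13 timeout(0): 0[cand,t=2,w]
e14 deliver 0→3: 3[foll,t=1,w]
e15 deliver 3→0: ·
e16 deliver 0→2: 2[foll,t=2,w]

yes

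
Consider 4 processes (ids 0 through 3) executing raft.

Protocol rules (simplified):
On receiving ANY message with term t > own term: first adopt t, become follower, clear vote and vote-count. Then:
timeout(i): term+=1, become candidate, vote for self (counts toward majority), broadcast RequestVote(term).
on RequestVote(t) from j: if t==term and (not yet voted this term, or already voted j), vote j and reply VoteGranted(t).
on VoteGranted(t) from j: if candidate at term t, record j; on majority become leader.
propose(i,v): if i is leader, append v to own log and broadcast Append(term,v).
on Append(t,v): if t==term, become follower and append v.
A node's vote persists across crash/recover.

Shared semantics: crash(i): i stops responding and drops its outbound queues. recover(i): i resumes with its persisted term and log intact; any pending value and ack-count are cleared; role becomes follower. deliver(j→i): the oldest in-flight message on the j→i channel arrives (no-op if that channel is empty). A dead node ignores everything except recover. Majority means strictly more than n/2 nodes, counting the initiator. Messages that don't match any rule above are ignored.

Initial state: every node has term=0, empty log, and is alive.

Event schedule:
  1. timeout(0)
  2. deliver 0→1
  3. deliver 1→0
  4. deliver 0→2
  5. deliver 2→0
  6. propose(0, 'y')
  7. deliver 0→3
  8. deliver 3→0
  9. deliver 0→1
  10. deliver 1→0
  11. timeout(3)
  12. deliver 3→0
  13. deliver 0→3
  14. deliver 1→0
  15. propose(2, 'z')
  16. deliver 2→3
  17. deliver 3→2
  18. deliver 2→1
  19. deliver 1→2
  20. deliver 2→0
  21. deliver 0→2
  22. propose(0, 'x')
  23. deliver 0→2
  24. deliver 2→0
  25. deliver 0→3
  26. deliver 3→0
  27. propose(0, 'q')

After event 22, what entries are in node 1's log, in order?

y

step 1 timeout(0): 0={cand,t=1,log=-}
step 2 deliver 0→1: 1={foll,t=1,log=-}
step 3 deliver 1→0: —
step 4 deliver 0→2: 2={foll,t=1,log=-}
step 5 deliver 2→0: 0={lead,t=1,log=-}
step 6 propose(0,'y'): 0={lead,t=1,log=y}
step 7 deliver 0→3: 3={foll,t=1,log=-}
step 8 deliver 3→0: —
step 9 deliver 0→1: 1={foll,t=1,log=y}
step 10 deliver 1→0: —
step 11 timeout(3): 3={cand,t=2,log=-}
step 12 deliver 3→0: 0={foll,t=2,log=y}
step 13 deliver 0→3: —
step 14 deliver 1→0: —
step 15 propose(2,'z'): —
step 16 deliver 2→3: —
step 17 deliver 3→2: 2={foll,t=2,log=-}
step 18 deliver 2→1: —
step 19 deliver 1→2: —
step 20 deliver 2→0: —
step 21 deliver 0→2: —
step 22 propose(0,'x'): —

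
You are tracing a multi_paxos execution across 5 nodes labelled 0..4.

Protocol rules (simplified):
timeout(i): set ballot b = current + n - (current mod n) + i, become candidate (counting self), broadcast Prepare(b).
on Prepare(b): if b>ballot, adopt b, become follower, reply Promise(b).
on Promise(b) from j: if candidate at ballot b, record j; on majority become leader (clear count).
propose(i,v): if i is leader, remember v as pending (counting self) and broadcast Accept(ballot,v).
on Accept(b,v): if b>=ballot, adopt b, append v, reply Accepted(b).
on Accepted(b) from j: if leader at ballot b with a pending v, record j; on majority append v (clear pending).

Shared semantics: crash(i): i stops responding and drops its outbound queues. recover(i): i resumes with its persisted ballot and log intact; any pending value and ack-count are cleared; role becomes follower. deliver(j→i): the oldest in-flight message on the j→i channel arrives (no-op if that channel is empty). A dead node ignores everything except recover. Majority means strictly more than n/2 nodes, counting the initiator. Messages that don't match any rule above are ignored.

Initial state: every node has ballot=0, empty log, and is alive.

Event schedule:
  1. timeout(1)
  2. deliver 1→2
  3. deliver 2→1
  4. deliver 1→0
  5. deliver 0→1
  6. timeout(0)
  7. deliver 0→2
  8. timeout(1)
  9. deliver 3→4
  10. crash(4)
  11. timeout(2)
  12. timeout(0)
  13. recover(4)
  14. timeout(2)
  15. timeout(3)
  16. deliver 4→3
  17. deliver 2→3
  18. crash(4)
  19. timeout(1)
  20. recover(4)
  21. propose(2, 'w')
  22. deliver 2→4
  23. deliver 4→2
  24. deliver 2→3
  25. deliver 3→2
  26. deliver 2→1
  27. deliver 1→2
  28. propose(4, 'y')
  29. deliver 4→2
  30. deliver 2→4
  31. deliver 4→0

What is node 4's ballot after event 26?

step 1 timeout(1): 1={cand,b=6,log=-}
step 2 deliver 1→2: 2={foll,b=6,log=-}
step 3 deliver 2→1: —
step 4 deliver 1→0: 0={foll,b=6,log=-}
step 5 deliver 0→1: 1={lead,b=6,log=-}
step 6 timeout(0): 0={cand,b=10,log=-}
step 7 deliver 0→2: 2={foll,b=10,log=-}
step 8 timeout(1): 1={cand,b=11,log=-}
step 9 deliver 3→4: —
step 10 crash(4): 4={✗foll,b=0,log=-}
step 11 timeout(2): 2={cand,b=17,log=-}
step 12 timeout(0): 0={cand,b=15,log=-}
step 13 recover(4): 4={foll,b=0,log=-}
step 14 timeout(2): 2={cand,b=22,log=-}
step 15 timeout(3): 3={cand,b=8,log=-}
step 16 deliver 4→3: —
step 17 deliver 2→3: 3={foll,b=17,log=-}
step 18 crash(4): 4={✗foll,b=0,log=-}
step 19 timeout(1): 1={cand,b=16,log=-}
step 20 recover(4): 4={foll,b=0,log=-}
step 21 propose(2,'w'): —
step 22 deliver 2→4: 4={foll,b=17,log=-}
step 23 deliver 4→2: —
step 24 deliver 2→3: 3={foll,b=22,log=-}
step 25 deliver 3→2: —
step 26 deliver 2→1: 1={foll,b=17,log=-}

17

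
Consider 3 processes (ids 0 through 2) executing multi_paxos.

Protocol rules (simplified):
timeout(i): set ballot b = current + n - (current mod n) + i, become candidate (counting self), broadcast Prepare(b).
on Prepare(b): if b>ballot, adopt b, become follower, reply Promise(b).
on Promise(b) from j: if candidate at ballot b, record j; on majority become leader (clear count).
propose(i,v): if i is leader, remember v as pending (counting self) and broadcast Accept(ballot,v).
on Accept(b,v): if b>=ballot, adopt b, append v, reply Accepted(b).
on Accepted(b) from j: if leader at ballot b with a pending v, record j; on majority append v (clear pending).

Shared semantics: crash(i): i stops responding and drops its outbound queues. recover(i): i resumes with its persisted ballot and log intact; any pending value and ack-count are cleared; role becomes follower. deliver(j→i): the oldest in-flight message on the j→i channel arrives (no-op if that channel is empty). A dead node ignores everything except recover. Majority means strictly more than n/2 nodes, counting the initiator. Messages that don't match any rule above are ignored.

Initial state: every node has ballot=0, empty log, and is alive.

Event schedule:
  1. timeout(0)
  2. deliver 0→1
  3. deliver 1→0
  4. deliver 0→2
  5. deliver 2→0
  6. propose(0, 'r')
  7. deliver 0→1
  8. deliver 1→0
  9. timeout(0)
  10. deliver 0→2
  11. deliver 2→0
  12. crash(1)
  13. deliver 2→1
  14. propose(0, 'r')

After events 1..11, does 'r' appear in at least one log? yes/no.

step 1 timeout(0): 0={cand,b=3,log=-}
step 2 deliver 0→1: 1={foll,b=3,log=-}
step 3 deliver 1→0: 0={lead,b=3,log=-}
step 4 deliver 0→2: 2={foll,b=3,log=-}
step 5 deliver 2→0: —
step 6 propose(0,'r'): —
step 7 deliver 0→1: 1={foll,b=3,log=r}
step 8 deliver 1→0: 0={lead,b=3,log=r}
step 9 timeout(0): 0={cand,b=6,log=r}
step 10 deliver 0→2: 2={foll,b=3,log=r}
step 11 deliver 2→0: —

yes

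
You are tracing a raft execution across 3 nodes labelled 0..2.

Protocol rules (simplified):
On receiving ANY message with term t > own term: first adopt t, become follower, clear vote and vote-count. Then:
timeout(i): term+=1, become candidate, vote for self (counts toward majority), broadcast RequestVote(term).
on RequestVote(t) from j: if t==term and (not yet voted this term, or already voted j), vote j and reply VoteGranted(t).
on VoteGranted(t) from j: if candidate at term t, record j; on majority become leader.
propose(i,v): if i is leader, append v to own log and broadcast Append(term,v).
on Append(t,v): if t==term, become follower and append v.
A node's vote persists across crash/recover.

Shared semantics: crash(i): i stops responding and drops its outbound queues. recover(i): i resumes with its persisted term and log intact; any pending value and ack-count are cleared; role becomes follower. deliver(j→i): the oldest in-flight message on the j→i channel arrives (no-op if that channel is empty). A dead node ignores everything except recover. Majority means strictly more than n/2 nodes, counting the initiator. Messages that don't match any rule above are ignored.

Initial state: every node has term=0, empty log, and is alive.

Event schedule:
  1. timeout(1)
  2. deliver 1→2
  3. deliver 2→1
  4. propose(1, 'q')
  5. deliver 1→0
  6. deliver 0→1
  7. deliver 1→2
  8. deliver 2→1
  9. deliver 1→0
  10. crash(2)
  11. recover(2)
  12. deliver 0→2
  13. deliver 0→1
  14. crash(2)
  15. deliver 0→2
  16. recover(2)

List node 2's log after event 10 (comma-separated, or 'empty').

step 1 timeout(1): 1={cand,t=1,log=-}
step 2 deliver 1→2: 2={foll,t=1,log=-}
step 3 deliver 2→1: 1={lead,t=1,log=-}
step 4 propose(1,'q'): 1={lead,t=1,log=q}
step 5 deliver 1→0: 0={foll,t=1,log=-}
step 6 deliver 0→1: —
step 7 deliver 1→2: 2={foll,t=1,log=q}
step 8 deliver 2→1: —
step 9 deliver 1→0: 0={foll,t=1,log=q}
step 10 crash(2): 2={✗foll,t=1,log=q}

q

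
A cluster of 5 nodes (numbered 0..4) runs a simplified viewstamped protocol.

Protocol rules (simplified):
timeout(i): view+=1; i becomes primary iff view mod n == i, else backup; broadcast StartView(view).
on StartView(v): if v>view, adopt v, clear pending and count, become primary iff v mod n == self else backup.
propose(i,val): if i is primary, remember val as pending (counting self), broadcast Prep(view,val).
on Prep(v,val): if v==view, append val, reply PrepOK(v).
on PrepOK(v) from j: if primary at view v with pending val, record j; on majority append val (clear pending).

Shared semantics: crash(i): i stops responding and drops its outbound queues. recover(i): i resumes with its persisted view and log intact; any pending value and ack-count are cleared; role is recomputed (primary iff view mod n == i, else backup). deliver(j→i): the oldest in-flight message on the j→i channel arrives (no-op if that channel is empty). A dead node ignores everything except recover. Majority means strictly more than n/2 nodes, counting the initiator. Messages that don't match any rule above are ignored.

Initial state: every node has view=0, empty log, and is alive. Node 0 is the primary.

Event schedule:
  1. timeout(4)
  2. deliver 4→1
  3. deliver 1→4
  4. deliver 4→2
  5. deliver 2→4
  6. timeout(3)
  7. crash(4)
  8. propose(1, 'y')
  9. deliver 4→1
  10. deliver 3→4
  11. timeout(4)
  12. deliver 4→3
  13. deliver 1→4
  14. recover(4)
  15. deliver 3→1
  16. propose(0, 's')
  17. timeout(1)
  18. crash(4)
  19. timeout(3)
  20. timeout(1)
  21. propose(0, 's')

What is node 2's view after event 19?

1

step 1 timeout(4): 4={back,v=1,log=-}
step 2 deliver 4→1: 1={prim,v=1,log=-}
step 3 deliver 1→4: —
step 4 deliver 4→2: 2={back,v=1,log=-}
step 5 deliver 2→4: —
step 6 timeout(3): 3={back,v=1,log=-}
step 7 crash(4): 4={✗back,v=1,log=-}
step 8 propose(1,'y'): —
step 9 deliver 4→1: —
step 10 deliver 3→4: —
step 11 timeout(4): —
step 12 deliver 4→3: —
step 13 deliver 1→4: —
step 14 recover(4): 4={back,v=1,log=-}
step 15 deliver 3→1: —
step 16 propose(0,'s'): —
step 17 timeout(1): 1={back,v=2,log=-}
step 18 crash(4): 4={✗back,v=1,log=-}
step 19 timeout(3): 3={back,v=2,log=-}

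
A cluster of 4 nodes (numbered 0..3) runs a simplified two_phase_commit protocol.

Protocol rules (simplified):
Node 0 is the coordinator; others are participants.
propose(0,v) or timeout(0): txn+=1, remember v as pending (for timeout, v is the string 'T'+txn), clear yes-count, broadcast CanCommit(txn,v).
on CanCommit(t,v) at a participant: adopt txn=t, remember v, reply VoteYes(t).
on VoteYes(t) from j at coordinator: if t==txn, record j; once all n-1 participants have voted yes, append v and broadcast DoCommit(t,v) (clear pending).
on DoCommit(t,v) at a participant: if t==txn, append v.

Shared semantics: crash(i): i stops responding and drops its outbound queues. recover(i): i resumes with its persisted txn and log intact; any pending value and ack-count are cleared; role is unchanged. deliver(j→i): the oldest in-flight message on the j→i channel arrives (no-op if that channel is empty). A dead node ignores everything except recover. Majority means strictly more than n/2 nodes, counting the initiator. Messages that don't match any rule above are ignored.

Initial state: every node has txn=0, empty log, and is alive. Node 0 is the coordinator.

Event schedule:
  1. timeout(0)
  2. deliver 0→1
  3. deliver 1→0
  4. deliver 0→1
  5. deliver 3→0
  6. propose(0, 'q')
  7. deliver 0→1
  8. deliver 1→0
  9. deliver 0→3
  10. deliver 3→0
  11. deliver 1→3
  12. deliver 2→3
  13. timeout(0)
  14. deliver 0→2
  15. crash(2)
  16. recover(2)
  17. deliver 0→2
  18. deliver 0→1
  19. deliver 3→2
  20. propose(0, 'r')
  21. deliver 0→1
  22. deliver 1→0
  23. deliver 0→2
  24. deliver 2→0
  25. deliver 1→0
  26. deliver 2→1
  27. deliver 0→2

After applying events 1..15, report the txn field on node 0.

step 1 timeout(0): 0={coor,t=1,log=-}
step 2 deliver 0→1: 1={part,t=1,log=-}
step 3 deliver 1→0: —
step 4 deliver 0→1: —
step 5 deliver 3→0: —
step 6 propose(0,'q'): 0={coor,t=2,log=-}
step 7 deliver 0→1: 1={part,t=2,log=-}
step 8 deliver 1→0: —
step 9 deliver 0→3: 3={part,t=1,log=-}
step 10 deliver 3→0: —
step 11 deliver 1→3: —
step 12 deliver 2→3: —
step 13 timeout(0): 0={coor,t=3,log=-}
step 14 deliver 0→2: 2={part,t=1,log=-}
step 15 crash(2): 2={✗part,t=1,log=-}

3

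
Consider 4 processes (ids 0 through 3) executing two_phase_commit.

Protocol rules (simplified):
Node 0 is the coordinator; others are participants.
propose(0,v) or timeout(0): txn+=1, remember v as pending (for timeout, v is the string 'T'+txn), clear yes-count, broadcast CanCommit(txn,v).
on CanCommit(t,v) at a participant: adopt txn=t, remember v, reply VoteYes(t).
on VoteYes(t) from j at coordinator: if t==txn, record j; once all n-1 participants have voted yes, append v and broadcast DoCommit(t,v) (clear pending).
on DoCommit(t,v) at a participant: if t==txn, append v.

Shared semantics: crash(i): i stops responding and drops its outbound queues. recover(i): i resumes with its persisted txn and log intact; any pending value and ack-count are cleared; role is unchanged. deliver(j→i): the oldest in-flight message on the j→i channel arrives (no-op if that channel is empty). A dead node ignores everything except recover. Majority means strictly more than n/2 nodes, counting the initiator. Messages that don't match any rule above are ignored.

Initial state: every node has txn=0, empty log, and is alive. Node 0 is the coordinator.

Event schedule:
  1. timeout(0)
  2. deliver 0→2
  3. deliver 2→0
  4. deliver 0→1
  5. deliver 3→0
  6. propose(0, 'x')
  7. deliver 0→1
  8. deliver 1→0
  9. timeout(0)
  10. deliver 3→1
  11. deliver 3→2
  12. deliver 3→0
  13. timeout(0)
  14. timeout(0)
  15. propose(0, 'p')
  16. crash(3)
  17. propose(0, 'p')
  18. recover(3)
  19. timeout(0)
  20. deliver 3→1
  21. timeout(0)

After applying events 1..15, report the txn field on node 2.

1. timeout(0):  <0:coor t1 ->
2. deliver 0→2:  <2:part t1 ->
3. deliver 2→0:  nop
4. deliver 0→1:  <1:part t1 ->
5. deliver 3→0:  nop
6. propose(0,'x'):  <0:coor t2 ->
7. deliver 0→1:  <1:part t2 ->
8. deliver 1→0:  nop
9. timeout(0):  <0:coor t3 ->
10. deliver 3→1:  nop
11. deliver 3→2:  nop
12. deliver 3→0:  nop
13. timeout(0):  <0:coor t4 ->
14. timeout(0):  <0:coor t5 ->
15. propose(0,'p'):  <0:coor t6 ->

1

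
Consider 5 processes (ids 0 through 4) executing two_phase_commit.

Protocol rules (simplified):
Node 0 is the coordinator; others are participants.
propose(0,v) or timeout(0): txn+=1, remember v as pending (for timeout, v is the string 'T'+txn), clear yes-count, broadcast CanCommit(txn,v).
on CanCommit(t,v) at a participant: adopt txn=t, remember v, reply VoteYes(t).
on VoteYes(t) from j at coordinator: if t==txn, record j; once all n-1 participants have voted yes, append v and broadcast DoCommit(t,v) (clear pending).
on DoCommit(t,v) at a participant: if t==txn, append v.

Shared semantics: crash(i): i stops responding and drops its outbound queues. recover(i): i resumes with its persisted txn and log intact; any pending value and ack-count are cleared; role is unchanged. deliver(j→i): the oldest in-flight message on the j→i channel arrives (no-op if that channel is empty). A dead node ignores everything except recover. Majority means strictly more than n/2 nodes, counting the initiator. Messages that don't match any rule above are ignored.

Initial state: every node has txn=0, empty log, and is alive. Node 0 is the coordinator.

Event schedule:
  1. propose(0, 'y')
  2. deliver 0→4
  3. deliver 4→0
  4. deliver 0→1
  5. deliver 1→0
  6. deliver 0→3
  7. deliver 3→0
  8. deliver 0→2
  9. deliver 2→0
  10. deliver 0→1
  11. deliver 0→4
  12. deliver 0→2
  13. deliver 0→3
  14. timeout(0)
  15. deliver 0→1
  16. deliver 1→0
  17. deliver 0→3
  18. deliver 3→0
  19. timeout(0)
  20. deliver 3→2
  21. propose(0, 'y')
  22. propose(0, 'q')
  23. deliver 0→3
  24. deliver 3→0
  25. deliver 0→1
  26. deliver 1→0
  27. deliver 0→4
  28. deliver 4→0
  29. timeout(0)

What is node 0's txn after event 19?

3

[1] propose(0,'y') → N0(coor t1 [-])
[2] deliver 0→4 → N4(part t1 [-])
[3] deliver 4→0 → ∅
[4] deliver 0→1 → N1(part t1 [-])
[5] deliver 1→0 → ∅
[6] deliver 0→3 → N3(part t1 [-])
[7] deliver 3→0 → ∅
[8] deliver 0→2 → N2(part t1 [-])
[9] deliver 2→0 → N0(coor t1 [y])
[10] deliver 0→1 → N1(part t1 [y])
[11] deliver 0→4 → N4(part t1 [y])
[12] deliver 0→2 → N2(part t1 [y])
[13] deliver 0→3 → N3(part t1 [y])
[14] timeout(0) → N0(coor t2 [y])
[15] deliver 0→1 → N1(part t2 [y])
[16] deliver 1→0 → ∅
[17] deliver 0→3 → N3(part t2 [y])
[18] deliver 3→0 → ∅
[19] timeout(0) → N0(coor t3 [y])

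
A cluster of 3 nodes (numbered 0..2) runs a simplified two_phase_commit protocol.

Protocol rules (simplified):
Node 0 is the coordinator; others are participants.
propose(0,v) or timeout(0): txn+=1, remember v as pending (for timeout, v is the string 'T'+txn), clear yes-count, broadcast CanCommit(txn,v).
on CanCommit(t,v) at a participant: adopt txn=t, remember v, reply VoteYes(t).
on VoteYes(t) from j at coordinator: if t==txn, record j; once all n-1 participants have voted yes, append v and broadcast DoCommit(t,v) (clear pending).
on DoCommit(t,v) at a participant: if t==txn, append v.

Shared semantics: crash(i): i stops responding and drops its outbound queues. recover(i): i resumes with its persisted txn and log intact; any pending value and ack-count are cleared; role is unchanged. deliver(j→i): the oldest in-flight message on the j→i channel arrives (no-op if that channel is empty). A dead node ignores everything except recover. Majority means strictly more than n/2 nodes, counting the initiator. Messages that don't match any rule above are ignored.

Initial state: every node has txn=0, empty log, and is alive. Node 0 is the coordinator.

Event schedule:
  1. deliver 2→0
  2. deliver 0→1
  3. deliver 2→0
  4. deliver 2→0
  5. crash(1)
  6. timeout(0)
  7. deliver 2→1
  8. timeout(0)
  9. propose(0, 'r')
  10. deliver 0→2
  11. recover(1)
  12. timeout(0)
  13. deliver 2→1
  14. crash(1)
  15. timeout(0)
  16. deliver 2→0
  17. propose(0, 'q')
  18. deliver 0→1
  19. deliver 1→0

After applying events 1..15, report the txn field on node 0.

5

[1] deliver 2→0 → ∅
[2] deliver 0→1 → ∅
[3] deliver 2→0 → ∅
[4] deliver 2→0 → ∅
[5] crash(1) → N1(✗part t0 [-])
[6] timeout(0) → N0(coor t1 [-])
[7] deliver 2→1 → ∅
[8] timeout(0) → N0(coor t2 [-])
[9] propose(0,'r') → N0(coor t3 [-])
[10] deliver 0→2 → N2(part t1 [-])
[11] recover(1) → N1(part t0 [-])
[12] timeout(0) → N0(coor t4 [-])
[13] deliver 2→1 → ∅
[14] crash(1) → N1(✗part t0 [-])
[15] timeout(0) → N0(coor t5 [-])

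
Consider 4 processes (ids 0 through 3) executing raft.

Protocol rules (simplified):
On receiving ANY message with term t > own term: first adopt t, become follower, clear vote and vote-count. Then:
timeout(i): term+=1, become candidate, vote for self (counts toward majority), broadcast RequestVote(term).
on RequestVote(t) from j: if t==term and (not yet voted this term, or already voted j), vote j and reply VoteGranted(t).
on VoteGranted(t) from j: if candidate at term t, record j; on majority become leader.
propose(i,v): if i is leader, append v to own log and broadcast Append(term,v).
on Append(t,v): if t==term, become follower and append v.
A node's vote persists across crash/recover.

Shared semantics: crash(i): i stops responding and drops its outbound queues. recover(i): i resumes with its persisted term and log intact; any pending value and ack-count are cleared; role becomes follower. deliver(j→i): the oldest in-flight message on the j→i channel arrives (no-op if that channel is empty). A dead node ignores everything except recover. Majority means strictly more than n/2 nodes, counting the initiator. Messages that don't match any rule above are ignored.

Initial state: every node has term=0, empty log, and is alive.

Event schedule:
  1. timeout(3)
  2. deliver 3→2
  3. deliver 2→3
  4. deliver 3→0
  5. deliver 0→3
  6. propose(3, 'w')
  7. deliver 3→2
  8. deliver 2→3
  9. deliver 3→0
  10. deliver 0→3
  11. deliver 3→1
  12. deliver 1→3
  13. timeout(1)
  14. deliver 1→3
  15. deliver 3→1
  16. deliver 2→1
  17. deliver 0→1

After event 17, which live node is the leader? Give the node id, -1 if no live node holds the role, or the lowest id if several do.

-1

1. timeout(3):  <3:cand t1 ->
2. deliver 3→2:  <2:foll t1 ->
3. deliver 2→3:  nop
4. deliver 3→0:  <0:foll t1 ->
5. deliver 0→3:  <3:lead t1 ->
6. propose(3,'w'):  <3:lead t1 w>
7. deliver 3→2:  <2:foll t1 w>
8. deliver 2→3:  nop
9. deliver 3→0:  <0:foll t1 w>
10. deliver 0→3:  nop
11. deliver 3→1:  <1:foll t1 ->
12. deliver 1→3:  nop
13. timeout(1):  <1:cand t2 ->
14. deliver 1→3:  <3:foll t2 w>
15. deliver 3→1:  nop
16. deliver 2→1:  nop
17. deliver 0→1:  nop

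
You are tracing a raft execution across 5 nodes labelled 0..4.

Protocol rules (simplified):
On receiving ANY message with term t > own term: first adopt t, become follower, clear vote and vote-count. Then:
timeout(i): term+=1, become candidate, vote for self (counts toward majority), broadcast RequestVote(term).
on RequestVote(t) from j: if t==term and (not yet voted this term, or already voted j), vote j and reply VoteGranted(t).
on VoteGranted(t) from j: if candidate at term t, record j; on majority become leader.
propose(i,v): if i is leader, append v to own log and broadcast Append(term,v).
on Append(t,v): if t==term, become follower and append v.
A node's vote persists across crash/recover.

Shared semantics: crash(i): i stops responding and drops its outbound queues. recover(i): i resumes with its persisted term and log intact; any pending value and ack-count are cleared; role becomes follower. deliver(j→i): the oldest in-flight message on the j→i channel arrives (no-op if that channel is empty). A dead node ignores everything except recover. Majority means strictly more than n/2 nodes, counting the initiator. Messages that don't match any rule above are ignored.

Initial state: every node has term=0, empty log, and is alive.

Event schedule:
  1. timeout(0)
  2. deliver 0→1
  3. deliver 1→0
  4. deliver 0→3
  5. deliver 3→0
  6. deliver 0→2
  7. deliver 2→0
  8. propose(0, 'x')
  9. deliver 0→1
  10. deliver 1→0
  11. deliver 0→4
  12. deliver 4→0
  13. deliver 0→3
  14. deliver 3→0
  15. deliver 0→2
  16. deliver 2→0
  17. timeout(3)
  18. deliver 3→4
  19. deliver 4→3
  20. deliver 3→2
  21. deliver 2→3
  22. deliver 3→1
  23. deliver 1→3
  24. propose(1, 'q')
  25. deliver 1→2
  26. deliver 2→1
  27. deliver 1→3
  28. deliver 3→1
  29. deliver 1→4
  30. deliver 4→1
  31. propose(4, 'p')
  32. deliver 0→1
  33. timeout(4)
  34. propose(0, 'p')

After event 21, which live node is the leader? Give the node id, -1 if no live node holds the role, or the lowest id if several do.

0

after 1 — timeout(0): n0:cand/t1/[-]
after 2 — deliver 0→1: n1:foll/t1/[-]
after 3 — deliver 1→0: ·
after 4 — deliver 0→3: n3:foll/t1/[-]
after 5 — deliver 3→0: n0:lead/t1/[-]
after 6 — deliver 0→2: n2:foll/t1/[-]
after 7 — deliver 2→0: ·
after 8 — propose(0,'x'): n0:lead/t1/[x]
after 9 — deliver 0→1: n1:foll/t1/[x]
after 10 — deliver 1→0: ·
after 11 — deliver 0→4: n4:foll/t1/[-]
after 12 — deliver 4→0: ·
after 13 — deliver 0→3: n3:foll/t1/[x]
after 14 — deliver 3→0: ·
after 15 — deliver 0→2: n2:foll/t1/[x]
after 16 — deliver 2→0: ·
after 17 — timeout(3): n3:cand/t2/[x]
after 18 — deliver 3→4: n4:foll/t2/[-]
after 19 — deliver 4→3: ·
after 20 — deliver 3→2: n2:foll/t2/[x]
after 21 — deliver 2→3: n3:lead/t2/[x]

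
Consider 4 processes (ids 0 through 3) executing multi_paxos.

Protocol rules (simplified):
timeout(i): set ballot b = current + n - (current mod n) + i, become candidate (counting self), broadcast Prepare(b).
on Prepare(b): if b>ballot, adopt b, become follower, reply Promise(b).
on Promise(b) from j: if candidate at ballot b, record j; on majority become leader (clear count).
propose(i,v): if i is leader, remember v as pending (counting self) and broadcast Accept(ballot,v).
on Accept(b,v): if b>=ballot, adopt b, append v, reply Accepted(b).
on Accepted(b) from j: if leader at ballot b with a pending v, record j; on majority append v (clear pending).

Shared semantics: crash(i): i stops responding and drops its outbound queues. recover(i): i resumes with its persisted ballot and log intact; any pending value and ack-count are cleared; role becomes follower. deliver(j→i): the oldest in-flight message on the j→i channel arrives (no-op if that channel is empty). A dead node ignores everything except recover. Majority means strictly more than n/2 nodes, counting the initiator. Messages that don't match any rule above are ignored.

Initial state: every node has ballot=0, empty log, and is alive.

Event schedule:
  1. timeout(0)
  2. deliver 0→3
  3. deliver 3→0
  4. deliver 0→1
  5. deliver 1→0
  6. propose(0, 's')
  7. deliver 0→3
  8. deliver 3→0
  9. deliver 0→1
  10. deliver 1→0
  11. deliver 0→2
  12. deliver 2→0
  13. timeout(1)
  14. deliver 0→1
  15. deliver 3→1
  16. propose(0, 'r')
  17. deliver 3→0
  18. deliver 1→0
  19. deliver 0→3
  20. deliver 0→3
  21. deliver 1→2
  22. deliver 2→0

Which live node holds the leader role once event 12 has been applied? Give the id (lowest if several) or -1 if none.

0

step 1 timeout(0): 0={cand,b=4,log=-}
step 2 deliver 0→3: 3={foll,b=4,log=-}
step 3 deliver 3→0: —
step 4 deliver 0→1: 1={foll,b=4,log=-}
step 5 deliver 1→0: 0={lead,b=4,log=-}
step 6 propose(0,'s'): —
step 7 deliver 0→3: 3={foll,b=4,log=s}
step 8 deliver 3→0: —
step 9 deliver 0→1: 1={foll,b=4,log=s}
step 10 deliver 1→0: 0={lead,b=4,log=s}
step 11 deliver 0→2: 2={foll,b=4,log=-}
step 12 deliver 2→0: —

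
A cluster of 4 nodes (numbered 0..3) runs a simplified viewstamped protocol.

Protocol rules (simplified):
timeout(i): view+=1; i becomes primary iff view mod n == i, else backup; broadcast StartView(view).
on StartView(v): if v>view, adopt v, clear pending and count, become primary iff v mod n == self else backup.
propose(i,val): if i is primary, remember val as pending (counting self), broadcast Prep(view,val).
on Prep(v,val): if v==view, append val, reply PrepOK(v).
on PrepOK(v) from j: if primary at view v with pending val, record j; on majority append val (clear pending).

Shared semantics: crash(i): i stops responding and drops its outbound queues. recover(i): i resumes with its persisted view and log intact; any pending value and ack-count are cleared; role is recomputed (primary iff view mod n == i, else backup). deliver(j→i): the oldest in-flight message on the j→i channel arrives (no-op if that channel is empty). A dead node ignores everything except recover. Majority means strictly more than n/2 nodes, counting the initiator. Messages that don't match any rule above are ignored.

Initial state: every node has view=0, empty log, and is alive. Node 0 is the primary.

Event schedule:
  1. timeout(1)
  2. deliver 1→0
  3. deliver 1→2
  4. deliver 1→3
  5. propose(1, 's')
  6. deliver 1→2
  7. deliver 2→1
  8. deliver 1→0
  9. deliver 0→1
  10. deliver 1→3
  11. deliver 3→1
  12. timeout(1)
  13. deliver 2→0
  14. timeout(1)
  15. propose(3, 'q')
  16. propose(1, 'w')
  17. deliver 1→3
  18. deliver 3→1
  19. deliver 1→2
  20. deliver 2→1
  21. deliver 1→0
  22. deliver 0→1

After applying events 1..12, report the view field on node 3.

1. timeout(1):  <1:prim v1 ->
2. deliver 1→0:  <0:back v1 ->
3. deliver 1→2:  <2:back v1 ->
4. deliver 1→3:  <3:back v1 ->
5. propose(1,'s'):  nop
6. deliver 1→2:  <2:back v1 s>
7. deliver 2→1:  nop
8. deliver 1→0:  <0:back v1 s>
9. deliver 0→1:  <1:prim v1 s>
10. deliver 1→3:  <3:back v1 s>
11. deliver 3→1:  nop
12. timeout(1):  <1:back v2 s>

1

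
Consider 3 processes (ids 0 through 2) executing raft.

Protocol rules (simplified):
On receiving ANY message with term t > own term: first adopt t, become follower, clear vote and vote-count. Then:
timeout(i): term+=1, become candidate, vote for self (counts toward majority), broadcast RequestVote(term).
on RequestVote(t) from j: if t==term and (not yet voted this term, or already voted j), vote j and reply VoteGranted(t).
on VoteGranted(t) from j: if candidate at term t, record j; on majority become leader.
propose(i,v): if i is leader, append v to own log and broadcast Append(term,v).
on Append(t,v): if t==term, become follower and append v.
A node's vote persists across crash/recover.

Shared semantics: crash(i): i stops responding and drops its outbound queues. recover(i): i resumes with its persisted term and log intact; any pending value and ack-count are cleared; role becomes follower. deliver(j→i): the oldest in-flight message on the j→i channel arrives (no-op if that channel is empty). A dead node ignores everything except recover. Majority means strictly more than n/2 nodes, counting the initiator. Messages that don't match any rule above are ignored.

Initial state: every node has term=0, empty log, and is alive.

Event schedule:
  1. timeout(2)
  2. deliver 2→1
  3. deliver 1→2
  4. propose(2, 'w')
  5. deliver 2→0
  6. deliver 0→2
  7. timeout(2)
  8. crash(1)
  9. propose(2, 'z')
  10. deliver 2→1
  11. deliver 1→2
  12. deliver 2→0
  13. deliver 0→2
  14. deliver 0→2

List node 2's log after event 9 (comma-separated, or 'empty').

1. timeout(2):  <2:cand t1 ->
2. deliver 2→1:  <1:foll t1 ->
3. deliver 1→2:  <2:lead t1 ->
4. propose(2,'w'):  <2:lead t1 w>
5. deliver 2→0:  <0:foll t1 ->
6. deliver 0→2:  nop
7. timeout(2):  <2:cand t2 w>
8. crash(1):  <1:✗foll t1 ->
9. propose(2,'z'):  nop

w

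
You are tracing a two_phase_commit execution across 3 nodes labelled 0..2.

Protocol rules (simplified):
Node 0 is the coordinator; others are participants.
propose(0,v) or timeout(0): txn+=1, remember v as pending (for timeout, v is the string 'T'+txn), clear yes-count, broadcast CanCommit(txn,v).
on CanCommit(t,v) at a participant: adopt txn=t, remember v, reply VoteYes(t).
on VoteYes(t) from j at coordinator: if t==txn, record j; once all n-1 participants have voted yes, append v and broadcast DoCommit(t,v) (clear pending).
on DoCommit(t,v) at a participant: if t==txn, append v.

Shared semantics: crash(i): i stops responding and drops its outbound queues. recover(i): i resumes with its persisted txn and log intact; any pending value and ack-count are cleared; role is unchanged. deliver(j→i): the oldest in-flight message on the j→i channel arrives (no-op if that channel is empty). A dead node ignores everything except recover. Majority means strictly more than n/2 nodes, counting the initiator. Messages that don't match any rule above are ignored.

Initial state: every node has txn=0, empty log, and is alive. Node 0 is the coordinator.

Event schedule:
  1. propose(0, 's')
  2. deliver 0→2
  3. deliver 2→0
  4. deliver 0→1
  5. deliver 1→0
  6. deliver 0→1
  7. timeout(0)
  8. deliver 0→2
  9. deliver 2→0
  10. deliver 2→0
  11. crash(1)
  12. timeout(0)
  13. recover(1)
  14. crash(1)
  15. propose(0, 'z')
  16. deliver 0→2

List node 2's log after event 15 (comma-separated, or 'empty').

s

step 1 propose(0,'s'): 0={coor,t=1,log=-}
step 2 deliver 0→2: 2={part,t=1,log=-}
step 3 deliver 2→0: —
step 4 deliver 0→1: 1={part,t=1,log=-}
step 5 deliver 1→0: 0={coor,t=1,log=s}
step 6 deliver 0→1: 1={part,t=1,log=s}
step 7 timeout(0): 0={coor,t=2,log=s}
step 8 deliver 0→2: 2={part,t=1,log=s}
step 9 deliver 2→0: —
step 10 deliver 2→0: —
step 11 crash(1): 1={✗part,t=1,log=s}
step 12 timeout(0): 0={coor,t=3,log=s}
step 13 recover(1): 1={part,t=1,log=s}
step 14 crash(1): 1={✗part,t=1,log=s}
step 15 propose(0,'z'): 0={coor,t=4,log=s}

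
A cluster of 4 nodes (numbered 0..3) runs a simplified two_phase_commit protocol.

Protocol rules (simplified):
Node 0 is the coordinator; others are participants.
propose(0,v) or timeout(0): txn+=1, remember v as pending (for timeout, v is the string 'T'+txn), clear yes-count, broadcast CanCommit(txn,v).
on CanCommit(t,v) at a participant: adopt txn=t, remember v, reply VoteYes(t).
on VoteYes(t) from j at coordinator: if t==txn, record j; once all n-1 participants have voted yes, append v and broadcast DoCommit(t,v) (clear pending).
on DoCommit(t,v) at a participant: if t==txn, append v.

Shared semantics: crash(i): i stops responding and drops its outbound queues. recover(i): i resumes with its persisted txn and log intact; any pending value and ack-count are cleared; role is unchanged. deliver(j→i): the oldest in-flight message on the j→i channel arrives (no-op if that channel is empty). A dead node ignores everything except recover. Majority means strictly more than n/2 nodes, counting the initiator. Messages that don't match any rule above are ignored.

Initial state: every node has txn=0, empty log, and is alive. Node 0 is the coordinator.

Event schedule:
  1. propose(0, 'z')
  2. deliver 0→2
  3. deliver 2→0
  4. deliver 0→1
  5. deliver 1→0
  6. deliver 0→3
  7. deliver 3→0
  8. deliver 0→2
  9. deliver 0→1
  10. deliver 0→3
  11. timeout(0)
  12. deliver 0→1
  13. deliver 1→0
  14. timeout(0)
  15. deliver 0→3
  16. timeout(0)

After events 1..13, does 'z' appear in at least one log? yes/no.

step 1 propose(0,'z'): 0={coor,t=1,log=-}
step 2 deliver 0→2: 2={part,t=1,log=-}
step 3 deliver 2→0: —
step 4 deliver 0→1: 1={part,t=1,log=-}
step 5 deliver 1→0: —
step 6 deliver 0→3: 3={part,t=1,log=-}
step 7 deliver 3→0: 0={coor,t=1,log=z}
step 8 deliver 0→2: 2={part,t=1,log=z}
step 9 deliver 0→1: 1={part,t=1,log=z}
step 10 deliver 0→3: 3={part,t=1,log=z}
step 11 timeout(0): 0={coor,t=2,log=z}
step 12 deliver 0→1: 1={part,t=2,log=z}
step 13 deliver 1→0: —

yes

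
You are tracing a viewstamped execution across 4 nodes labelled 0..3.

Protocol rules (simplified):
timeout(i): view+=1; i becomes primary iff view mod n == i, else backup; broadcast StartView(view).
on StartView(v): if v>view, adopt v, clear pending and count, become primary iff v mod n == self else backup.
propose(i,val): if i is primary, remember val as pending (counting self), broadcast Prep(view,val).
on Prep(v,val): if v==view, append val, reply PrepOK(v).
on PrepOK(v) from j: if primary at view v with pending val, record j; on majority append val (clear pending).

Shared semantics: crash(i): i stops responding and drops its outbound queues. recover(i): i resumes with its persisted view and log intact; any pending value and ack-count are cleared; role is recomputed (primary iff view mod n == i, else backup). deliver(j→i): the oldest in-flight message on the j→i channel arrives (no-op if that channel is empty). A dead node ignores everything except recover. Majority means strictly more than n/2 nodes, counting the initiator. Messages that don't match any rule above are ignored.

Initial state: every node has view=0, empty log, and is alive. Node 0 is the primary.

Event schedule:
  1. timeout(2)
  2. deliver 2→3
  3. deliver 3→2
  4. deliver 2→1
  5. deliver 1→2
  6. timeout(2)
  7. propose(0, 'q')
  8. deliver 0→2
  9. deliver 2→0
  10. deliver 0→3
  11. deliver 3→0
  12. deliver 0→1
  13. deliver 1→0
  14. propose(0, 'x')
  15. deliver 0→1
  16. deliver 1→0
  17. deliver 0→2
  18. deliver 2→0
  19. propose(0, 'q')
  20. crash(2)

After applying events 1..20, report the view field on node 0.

[1] timeout(2) → N2(back v1 [-])
[2] deliver 2→3 → N3(back v1 [-])
[3] deliver 3→2 → ∅
[4] deliver 2→1 → N1(prim v1 [-])
[5] deliver 1→2 → ∅
[6] timeout(2) → N2(prim v2 [-])
[7] propose(0,'q') → ∅
[8] deliver 0→2 → ∅
[9] deliver 2→0 → N0(back v1 [-])
[10] deliver 0→3 → ∅
[11] deliver 3→0 → ∅
[12] deliver 0→1 → ∅
[13] deliver 1→0 → ∅
[14] propose(0,'x') → ∅
[15] deliver 0→1 → ∅
[16] deliver 1→0 → ∅
[17] deliver 0→2 → ∅
[18] deliver 2→0 → N0(back v2 [-])
[19] propose(0,'q') → ∅
[20] crash(2) → N2(✗prim v2 [-])

2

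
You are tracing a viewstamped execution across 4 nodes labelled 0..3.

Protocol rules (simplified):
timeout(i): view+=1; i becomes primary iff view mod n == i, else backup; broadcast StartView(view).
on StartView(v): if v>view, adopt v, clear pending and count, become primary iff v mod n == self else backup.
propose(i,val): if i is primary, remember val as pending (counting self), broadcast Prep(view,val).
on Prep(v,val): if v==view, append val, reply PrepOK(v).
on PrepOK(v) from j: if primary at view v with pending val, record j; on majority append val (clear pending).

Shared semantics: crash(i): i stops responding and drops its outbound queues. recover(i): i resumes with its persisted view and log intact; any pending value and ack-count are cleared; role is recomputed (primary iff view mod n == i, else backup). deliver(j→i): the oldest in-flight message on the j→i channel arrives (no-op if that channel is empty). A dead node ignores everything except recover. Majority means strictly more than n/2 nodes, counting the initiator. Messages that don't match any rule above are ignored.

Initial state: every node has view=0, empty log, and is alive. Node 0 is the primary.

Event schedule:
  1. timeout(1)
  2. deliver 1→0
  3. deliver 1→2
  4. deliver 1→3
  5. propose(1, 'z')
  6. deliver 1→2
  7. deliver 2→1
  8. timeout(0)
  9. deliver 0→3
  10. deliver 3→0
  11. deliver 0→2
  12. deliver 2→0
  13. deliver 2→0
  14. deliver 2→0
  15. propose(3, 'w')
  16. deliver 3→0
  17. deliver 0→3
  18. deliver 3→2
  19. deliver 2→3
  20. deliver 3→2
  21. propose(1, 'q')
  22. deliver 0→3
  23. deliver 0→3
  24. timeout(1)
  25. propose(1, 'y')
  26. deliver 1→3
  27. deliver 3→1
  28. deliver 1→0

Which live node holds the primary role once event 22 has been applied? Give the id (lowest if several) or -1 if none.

1

after 1 — timeout(1): n1:prim/v1/[-]
after 2 — deliver 1→0: n0:back/v1/[-]
after 3 — deliver 1→2: n2:back/v1/[-]
after 4 — deliver 1→3: n3:back/v1/[-]
after 5 — propose(1,'z'): ·
after 6 — deliver 1→2: n2:back/v1/[z]
after 7 — deliver 2→1: ·
after 8 — timeout(0): n0:back/v2/[-]
after 9 — deliver 0→3: n3:back/v2/[-]
after 10 — deliver 3→0: ·
after 11 — deliver 0→2: n2:prim/v2/[z]
after 12 — deliver 2→0: ·
after 13 — deliver 2→0: ·
after 14 — deliver 2→0: ·
after 15 — propose(3,'w'): ·
after 16 — deliver 3→0: ·
after 17 — deliver 0→3: ·
after 18 — deliver 3→2: ·
after 19 — deliver 2→3: ·
after 20 — deliver 3→2: ·
after 21 — propose(1,'q'): ·
after 22 — deliver 0→3: ·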